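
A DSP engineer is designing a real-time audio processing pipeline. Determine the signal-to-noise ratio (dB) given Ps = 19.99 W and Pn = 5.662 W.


SNR in decibels:
SNR = 10 * log10(Ps / Pn)
    = 10 * log10(19.99 / 5.662)
    = 10 * log10(3.5306)
    = 10 * 0.5478
    = 5.48 dB

5.48 dB


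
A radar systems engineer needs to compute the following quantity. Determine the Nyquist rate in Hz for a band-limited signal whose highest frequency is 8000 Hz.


The Nyquist rate is twice the maximum frequency component.
fs_min = 2 * fmax
      = 2 * 8000
      = 16000 Hz

16000


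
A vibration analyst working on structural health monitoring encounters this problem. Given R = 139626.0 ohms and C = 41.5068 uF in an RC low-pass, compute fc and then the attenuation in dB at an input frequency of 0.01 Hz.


Step 1 — cutoff frequency:
fc = 1 / (2*pi*R*C)
C = 41.5068 uF = 4.15068e-05 F
fc = 1 / (2*pi*139626.0*4.15068e-05)
   = 0.0274622 Hz

Step 2 — magnitude at f = 0.01 Hz:
|H(f)| = 1 / sqrt(1 + (f/fc)^2)
f/fc = 0.01 / 0.0274622 = 0.364137
|H| = 1 / sqrt(1 + 0.132596) = 0.9396421
|H|_dB = 20*log10(0.9396421) = -0.54 dB

fc = 0.0274622 Hz; |H(0.01 Hz)| = -0.54 dB


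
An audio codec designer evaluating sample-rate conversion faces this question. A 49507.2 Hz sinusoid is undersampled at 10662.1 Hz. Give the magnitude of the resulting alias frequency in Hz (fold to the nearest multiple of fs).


Compute the nearest integer multiple of fs to the signal:
n = round(49507.2 / 10662.1) = 5
f_alias = |49507.2 - 5 * 10662.1|
        = |49507.2 - 53310.5|
        = 3803.3 Hz

3803.3


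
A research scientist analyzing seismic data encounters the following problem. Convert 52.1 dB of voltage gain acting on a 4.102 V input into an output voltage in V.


Output voltage from dB gain:
V_out = V_in * 10^(gain_dB / 20)
      = 4.102 * 10^(52.1 / 20)
      = 4.102 * 402.717034
      = 1651.9453 V

1651.9453 V


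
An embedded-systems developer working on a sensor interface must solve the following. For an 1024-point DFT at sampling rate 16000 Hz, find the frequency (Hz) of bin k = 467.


Frequency of DFT bin k:
f_k = k * fs / N
    = 467 * 16000 / 1024
    = 7472000 / 1024
    = 7296.875 Hz

7296.875 Hz


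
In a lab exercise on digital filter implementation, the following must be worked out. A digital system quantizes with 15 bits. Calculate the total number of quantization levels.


Number of quantization levels = 2^N
= 2^15
= 32768

32768


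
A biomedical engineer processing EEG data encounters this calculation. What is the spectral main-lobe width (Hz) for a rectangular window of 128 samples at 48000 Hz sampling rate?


Main lobe width for a rectangular window:
Width = 2 * fs / N
      = 2 * 48000 / 128
      = 96000 / 128
      = 750.0 Hz

750.0 Hz


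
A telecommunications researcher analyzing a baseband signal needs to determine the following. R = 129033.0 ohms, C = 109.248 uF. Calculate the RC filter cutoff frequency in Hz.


Cutoff frequency of a first-order RC filter:
fc = 1 / (2 * pi * R * C)
C = 109.248 uF = 0.000109248 F
fc = 1 / (2 * pi * 129033.0 * 0.000109248)
   = 1 / 88.571532307738
   = 0.01129 Hz

0.01129 Hz


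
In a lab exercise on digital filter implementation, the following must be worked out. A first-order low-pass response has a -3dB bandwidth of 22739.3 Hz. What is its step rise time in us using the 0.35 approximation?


Rise time from bandwidth relationship:
tr = 0.35 / BW
   = 0.35 / 22739.3
   = 1.539185463e-05 s
   = 15.3919 us

15.3919 us


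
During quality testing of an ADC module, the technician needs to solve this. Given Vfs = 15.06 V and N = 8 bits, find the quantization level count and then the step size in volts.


Step 1 — number of quantization levels:
L = 2^N = 2^8 = 256

Step 2 — LSB step size:
delta = Vfs / L
      = 15.06 / 256
      = 0.05882813 V

Levels = 256; step size = 0.05882813 V


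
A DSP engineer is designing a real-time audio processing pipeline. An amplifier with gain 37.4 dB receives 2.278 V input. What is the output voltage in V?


Output voltage from dB gain:
V_out = V_in * 10^(gain_dB / 20)
      = 2.278 * 10^(37.4 / 20)
      = 2.278 * 74.131024
      = 168.8705 V

168.8705 V


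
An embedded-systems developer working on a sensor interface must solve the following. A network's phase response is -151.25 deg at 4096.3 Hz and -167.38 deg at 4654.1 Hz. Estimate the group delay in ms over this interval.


Group delay from phase difference:
tau = -d(phi)/d(omega)
d(phi) = -16.13 deg = -0.281522 rad
d(omega) = 2*pi*(4654.1 - 4096.3) = 3504.7608 rad/s
tau = -(-0.281522) / 3504.7608
    = 0.0803 ms

0.0803 ms


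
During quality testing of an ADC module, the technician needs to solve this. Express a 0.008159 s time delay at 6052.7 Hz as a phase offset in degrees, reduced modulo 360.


Phase shift from frequency and time delay:
phi = 360 * f * t_delay
    = 360 * 6052.7 * 0.008159
    = 17778.23 degrees
    mod 360 = 138.23 degrees

138.23 degrees


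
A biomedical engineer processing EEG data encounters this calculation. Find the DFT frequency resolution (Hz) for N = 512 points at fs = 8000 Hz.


DFT frequency resolution:
df = fs / N
   = 8000 / 512
   = 15.625 Hz

15.625 Hz


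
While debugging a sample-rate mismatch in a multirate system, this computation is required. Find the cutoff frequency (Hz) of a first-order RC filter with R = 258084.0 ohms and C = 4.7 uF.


Cutoff frequency of a first-order RC filter:
fc = 1 / (2 * pi * R * C)
C = 4.7 uF = 4.7e-06 F
fc = 1 / (2 * pi * 258084.0 * 4.7e-06)
   = 1 / 7.6214711050452
   = 0.131208 Hz

0.131208 Hz


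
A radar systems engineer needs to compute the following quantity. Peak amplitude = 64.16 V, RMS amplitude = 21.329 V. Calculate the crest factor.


Crest factor is the ratio of peak to RMS:
CF = V_peak / V_rms
   = 64.16 / 21.329
   = 3.0081

3.0081


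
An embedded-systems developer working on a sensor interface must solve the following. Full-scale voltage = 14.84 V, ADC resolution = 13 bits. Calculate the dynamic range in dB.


Dynamic range from full-scale to LSB:
V_min = V_max / 2^bits = 14.84 / 2^13
DR = 20 * log10(V_max / V_min)
   = 20 * log10(2^13)
   = 20 * 13 * log10(2)
   = 78.27 dB

78.27 dB


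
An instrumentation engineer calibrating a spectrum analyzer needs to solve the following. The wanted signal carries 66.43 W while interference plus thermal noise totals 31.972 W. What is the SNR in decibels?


SNR in decibels:
SNR = 10 * log10(Ps / Pn)
    = 10 * log10(66.43 / 31.972)
    = 10 * log10(2.0778)
    = 10 * 0.3176
    = 3.18 dB

3.18 dB


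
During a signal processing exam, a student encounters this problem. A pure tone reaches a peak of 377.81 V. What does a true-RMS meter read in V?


RMS voltage for a sinusoidal waveform:
V_rms = V_peak / sqrt(2)
      = 377.81 / 1.414214
      = 267.152 V

267.152 V


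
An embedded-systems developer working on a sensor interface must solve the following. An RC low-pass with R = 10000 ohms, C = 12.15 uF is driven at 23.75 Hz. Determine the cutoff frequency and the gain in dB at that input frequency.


Step 1 — cutoff frequency:
fc = 1 / (2*pi*R*C)
C = 12.15 uF = 1.215e-05 F
fc = 1 / (2*pi*10000*1.215e-05)
   = 1.30992 Hz

Step 2 — magnitude at f = 23.75 Hz:
|H(f)| = 1 / sqrt(1 + (f/fc)^2)
f/fc = 23.75 / 1.30992 = 18.130878
|H| = 1 / sqrt(1 + 328.728737) = 0.0550708
|H|_dB = 20*log10(0.0550708) = -25.18 dB

fc = 1.30992 Hz; |H(23.75 Hz)| = -25.18 dB


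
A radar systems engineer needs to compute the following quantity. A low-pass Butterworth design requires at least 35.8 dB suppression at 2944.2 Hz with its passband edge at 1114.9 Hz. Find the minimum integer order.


Butterworth filter order formula:
n = log10(10^(A/10) - 1) / (2 * log10(f_stop/f_pass))
10^(35.8/10) - 1 = 3800.894
f_stop/f_pass = 2944.2 / 1114.9 = 2.6408
n = 4.2443 -> ceil = 5

5


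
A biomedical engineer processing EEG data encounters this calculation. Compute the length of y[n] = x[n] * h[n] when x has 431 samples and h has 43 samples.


Linear convolution output length:
L = N + M - 1
  = 431 + 43 - 1
  = 473 samples

473


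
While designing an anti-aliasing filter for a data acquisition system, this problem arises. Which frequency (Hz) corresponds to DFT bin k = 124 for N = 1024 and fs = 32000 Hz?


Frequency of DFT bin k:
f_k = k * fs / N
    = 124 * 32000 / 1024
    = 3968000 / 1024
    = 3875.0 Hz

3875.0 Hz


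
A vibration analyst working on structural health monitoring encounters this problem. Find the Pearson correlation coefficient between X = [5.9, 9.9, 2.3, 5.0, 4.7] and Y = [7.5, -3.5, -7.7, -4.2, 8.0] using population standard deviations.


Pearson correlation coefficient (population):
r = cov(X,Y) / (std(X) * std(Y))
Mean X = 5.56, Mean Y = 0.02
Cov(X,Y) = 1.5868
Std(X) = 2.475157, Std(Y) = 6.471909
r = 0.0991

0.0991


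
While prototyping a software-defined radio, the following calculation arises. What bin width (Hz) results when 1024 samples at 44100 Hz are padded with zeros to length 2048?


Frequency resolution after zero-padding:
N_padded = 1024 * 2 = 2048
df = fs / N_padded
   = 44100 / 2048
   = 21.5332 Hz

21.5332 Hz


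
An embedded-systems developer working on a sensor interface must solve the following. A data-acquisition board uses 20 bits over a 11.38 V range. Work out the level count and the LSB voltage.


Step 1 — number of quantization levels:
L = 2^N = 2^20 = 1048576

Step 2 — LSB step size:
delta = Vfs / L
      = 11.38 / 1048576
      = 1.085e-05 V

Levels = 1048576; step size = 1.085e-05 V


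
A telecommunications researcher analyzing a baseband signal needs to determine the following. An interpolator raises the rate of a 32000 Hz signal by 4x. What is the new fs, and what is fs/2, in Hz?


Step 1 — output sample rate after interpolation by L:
fs_out = L * fs_in = 4 * 32000 = 128000 Hz

Step 2 — Nyquist frequency of the output stream:
f_Nyq = fs_out / 2 = 128000 / 2 = 64000.0 Hz

fs_out = 128000 Hz; f_Nyquist = 64000.0 Hz


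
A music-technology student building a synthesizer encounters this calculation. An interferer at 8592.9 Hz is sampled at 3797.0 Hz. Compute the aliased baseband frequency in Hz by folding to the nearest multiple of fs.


Compute the nearest integer multiple of fs to the signal:
n = round(8592.9 / 3797.0) = 2
f_alias = |8592.9 - 2 * 3797.0|
        = |8592.9 - 7594.0|
        = 998.9 Hz

998.9


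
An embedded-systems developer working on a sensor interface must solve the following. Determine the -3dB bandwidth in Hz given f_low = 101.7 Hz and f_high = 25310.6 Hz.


Bandwidth is the difference of -3dB frequencies:
BW = f_high - f_low
   = 25310.6 - 101.7
   = 25208.9 Hz

25208.9 Hz


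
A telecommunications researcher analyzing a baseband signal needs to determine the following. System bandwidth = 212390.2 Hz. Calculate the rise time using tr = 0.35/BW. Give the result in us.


Rise time from bandwidth relationship:
tr = 0.35 / BW
   = 0.35 / 212390.2
   = 1.647910308e-06 s
   = 1.6479 us

1.6479 us


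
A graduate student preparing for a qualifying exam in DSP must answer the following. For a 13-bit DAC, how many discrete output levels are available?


Number of quantization levels = 2^N
= 2^13
= 8192

8192


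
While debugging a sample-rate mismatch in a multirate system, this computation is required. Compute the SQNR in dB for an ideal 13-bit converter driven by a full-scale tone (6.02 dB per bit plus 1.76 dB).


Theoretical SNR for a full-scale sinusoid:
SNR = 6.02 * N + 1.76
    = 6.02 * 13 + 1.76
    = 78.26 + 1.76
    = 80.02 dB

80.02 dB


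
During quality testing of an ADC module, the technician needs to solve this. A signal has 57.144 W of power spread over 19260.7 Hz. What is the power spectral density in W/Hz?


Power spectral density:
PSD = P / BW
    = 57.144 / 19260.7
    = 0.00296687 W/Hz

0.00296687 W/Hz


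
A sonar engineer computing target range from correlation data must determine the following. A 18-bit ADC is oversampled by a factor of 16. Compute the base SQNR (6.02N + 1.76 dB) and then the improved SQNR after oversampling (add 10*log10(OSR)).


Step 1 — baseline SQNR at Nyquist:
SQNR_base = 6.02*N + 1.76
          = 6.02*18 + 1.76
          = 110.12 dB

Step 2 — oversampling processing gain:
G = 10*log10(OSR) = 10*log10(16) = 12.04 dB

Step 3 — total:
SQNR_total = 110.12 + 12.04 = 122.16 dB

Base SQNR = 110.12 dB; oversampled SQNR = 122.16 dB


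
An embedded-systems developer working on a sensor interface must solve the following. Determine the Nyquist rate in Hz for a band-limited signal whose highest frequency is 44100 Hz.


The Nyquist rate is twice the maximum frequency component.
fs_min = 2 * fmax
      = 2 * 44100
      = 88200 Hz

88200


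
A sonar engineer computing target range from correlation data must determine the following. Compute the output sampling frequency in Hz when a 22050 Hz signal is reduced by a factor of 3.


Decimation reduces the sample rate:
fs_out = fs_in / M
       = 22050 / 3
       = 7350.0 Hz

7350.0 Hz


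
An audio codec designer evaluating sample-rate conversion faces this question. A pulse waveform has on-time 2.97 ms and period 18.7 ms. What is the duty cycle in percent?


Duty cycle as a percentage:
DC = (t_on / T) * 100
   = (2.97 / 18.7) * 100
   = 0.158824 * 100
   = 15.88 %

15.88 %


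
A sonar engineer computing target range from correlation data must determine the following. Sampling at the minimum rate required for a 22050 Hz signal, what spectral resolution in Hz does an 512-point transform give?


Step 1 — Nyquist sampling rate:
fs = 2 * fmax = 2 * 22050 = 44100 Hz

Step 2 — DFT bin spacing:
df = fs / N = 44100 / 512 = 86.1328 Hz

86.1328 Hz


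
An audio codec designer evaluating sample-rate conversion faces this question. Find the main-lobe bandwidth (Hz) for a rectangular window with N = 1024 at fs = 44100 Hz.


Main lobe width for a rectangular window:
Width = 2 * fs / N
      = 2 * 44100 / 1024
      = 88200 / 1024
      = 86.133 Hz

86.133 Hz


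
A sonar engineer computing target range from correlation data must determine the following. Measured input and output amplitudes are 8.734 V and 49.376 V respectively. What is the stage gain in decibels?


Voltage gain in dB:
G = 20 * log10(Vout / Vin)
  = 20 * log10(49.376 / 8.734)
  = 20 * log10(5.653309)
  = 20 * 0.752303
  = 15.05 dB

15.05 dB


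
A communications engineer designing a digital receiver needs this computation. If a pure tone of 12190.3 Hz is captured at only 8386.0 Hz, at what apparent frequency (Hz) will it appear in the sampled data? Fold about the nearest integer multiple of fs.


Compute the nearest integer multiple of fs to the signal:
n = round(12190.3 / 8386.0) = 1
f_alias = |12190.3 - 1 * 8386.0|
        = |12190.3 - 8386.0|
        = 3804.3 Hz

3804.3


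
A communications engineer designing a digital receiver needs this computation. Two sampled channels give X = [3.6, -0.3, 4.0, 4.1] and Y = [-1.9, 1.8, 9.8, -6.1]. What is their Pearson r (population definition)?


Pearson correlation coefficient (population):
r = cov(X,Y) / (std(X) * std(Y))
Mean X = 2.85, Mean Y = 0.9
Cov(X,Y) = -0.8625
Std(X) = 1.828251, Std(Y) = 5.849359
r = -0.0807

-0.0807


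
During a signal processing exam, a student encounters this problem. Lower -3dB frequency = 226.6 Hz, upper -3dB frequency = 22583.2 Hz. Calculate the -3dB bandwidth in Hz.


Bandwidth is the difference of -3dB frequencies:
BW = f_high - f_low
   = 22583.2 - 226.6
   = 22356.6 Hz

22356.6 Hz


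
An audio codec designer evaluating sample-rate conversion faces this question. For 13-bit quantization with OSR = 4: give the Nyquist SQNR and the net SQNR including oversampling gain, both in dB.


Step 1 — baseline SQNR at Nyquist:
SQNR_base = 6.02*N + 1.76
          = 6.02*13 + 1.76
          = 80.02 dB

Step 2 — oversampling processing gain:
G = 10*log10(OSR) = 10*log10(4) = 6.02 dB

Step 3 — total:
SQNR_total = 80.02 + 6.02 = 86.04 dB

Base SQNR = 80.02 dB; oversampled SQNR = 86.04 dB


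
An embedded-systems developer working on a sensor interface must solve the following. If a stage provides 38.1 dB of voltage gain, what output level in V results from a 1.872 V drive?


Output voltage from dB gain:
V_out = V_in * 10^(gain_dB / 20)
      = 1.872 * 10^(38.1 / 20)
      = 1.872 * 80.352612
      = 150.4201 V

150.4201 V


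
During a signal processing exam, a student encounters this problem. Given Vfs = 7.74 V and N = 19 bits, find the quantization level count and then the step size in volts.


Step 1 — number of quantization levels:
L = 2^N = 2^19 = 524288

Step 2 — LSB step size:
delta = Vfs / L
      = 7.74 / 524288
      = 1.476e-05 V

Levels = 524288; step size = 1.476e-05 V


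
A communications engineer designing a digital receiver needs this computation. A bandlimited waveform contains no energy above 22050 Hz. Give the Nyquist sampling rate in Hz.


The Nyquist rate is twice the maximum frequency component.
fs_min = 2 * fmax
      = 2 * 22050
      = 44100 Hz

44100


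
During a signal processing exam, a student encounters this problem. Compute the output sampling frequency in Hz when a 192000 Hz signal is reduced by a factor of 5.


Decimation reduces the sample rate:
fs_out = fs_in / M
       = 192000 / 5
       = 38400.0 Hz

38400.0 Hz


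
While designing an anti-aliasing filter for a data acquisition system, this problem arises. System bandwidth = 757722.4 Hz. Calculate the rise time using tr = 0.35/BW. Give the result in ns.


Rise time from bandwidth relationship:
tr = 0.35 / BW
   = 0.35 / 757722.4
   = 4.619105889e-07 s
   = 461.9106 ns

461.9106 ns


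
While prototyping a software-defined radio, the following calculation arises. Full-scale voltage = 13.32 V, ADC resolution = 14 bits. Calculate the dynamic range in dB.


Dynamic range from full-scale to LSB:
V_min = V_max / 2^bits = 13.32 / 2^14
DR = 20 * log10(V_max / V_min)
   = 20 * log10(2^14)
   = 20 * 14 * log10(2)
   = 84.29 dB

84.29 dB


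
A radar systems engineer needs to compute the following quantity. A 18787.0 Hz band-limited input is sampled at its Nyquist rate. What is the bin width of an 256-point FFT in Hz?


Step 1 — Nyquist sampling rate:
fs = 2 * fmax = 2 * 18787.0 = 37574.0 Hz

Step 2 — DFT bin spacing:
df = fs / N = 37574.0 / 256 = 146.7734 Hz

146.7734 Hz


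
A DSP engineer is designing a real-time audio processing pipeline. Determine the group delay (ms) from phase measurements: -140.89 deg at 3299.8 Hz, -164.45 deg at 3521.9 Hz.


Group delay from phase difference:
tau = -d(phi)/d(omega)
d(phi) = -23.56 deg = -0.4112 rad
d(omega) = 2*pi*(3521.9 - 3299.8) = 1395.4955 rad/s
tau = -(-0.4112) / 1395.4955
    = 0.2947 ms

0.2947 ms


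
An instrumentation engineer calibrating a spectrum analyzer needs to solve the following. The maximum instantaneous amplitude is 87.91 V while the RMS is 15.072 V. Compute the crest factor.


Crest factor is the ratio of peak to RMS:
CF = V_peak / V_rms
   = 87.91 / 15.072
   = 5.8327

5.8327


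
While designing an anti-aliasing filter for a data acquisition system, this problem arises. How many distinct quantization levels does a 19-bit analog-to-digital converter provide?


Number of quantization levels = 2^N
= 2^19
= 524288

524288


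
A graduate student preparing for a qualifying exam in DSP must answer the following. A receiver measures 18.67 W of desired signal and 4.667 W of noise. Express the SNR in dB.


SNR in decibels:
SNR = 10 * log10(Ps / Pn)
    = 10 * log10(18.67 / 4.667)
    = 10 * log10(4.0004)
    = 10 * 0.6021
    = 6.02 dB

6.02 dB


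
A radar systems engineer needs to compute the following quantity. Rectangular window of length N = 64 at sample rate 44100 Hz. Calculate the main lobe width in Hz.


Main lobe width for a rectangular window:
Width = 2 * fs / N
      = 2 * 44100 / 64
      = 88200 / 64
      = 1378.125 Hz

1378.125 Hz


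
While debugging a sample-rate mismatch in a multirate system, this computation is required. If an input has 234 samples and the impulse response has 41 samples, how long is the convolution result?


Linear convolution output length:
L = N + M - 1
  = 234 + 41 - 1
  = 274 samples

274


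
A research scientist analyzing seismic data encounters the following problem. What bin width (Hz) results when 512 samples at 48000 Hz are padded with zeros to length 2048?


Frequency resolution after zero-padding:
N_padded = 512 * 4 = 2048
df = fs / N_padded
   = 48000 / 2048
   = 23.4375 Hz

23.4375 Hz


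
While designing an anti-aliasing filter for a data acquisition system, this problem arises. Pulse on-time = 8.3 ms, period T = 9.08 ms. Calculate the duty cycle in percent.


Duty cycle as a percentage:
DC = (t_on / T) * 100
   = (8.3 / 9.08) * 100
   = 0.914097 * 100
   = 91.41 %

91.41 %


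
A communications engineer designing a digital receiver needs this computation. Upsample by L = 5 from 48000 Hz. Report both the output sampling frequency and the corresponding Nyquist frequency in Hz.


Step 1 — output sample rate after interpolation by L:
fs_out = L * fs_in = 5 * 48000 = 240000 Hz

Step 2 — Nyquist frequency of the output stream:
f_Nyq = fs_out / 2 = 240000 / 2 = 120000.0 Hz

fs_out = 240000 Hz; f_Nyquist = 120000.0 Hz


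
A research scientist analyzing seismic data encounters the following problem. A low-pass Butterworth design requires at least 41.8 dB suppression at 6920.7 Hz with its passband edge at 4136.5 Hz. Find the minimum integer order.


Butterworth filter order formula:
n = log10(10^(A/10) - 1) / (2 * log10(f_stop/f_pass))
10^(41.8/10) - 1 = 15134.6125
f_stop/f_pass = 6920.7 / 4136.5 = 1.6731
n = 9.3505 -> ceil = 10

10


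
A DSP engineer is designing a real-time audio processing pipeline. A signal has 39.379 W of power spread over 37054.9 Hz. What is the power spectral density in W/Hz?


Power spectral density:
PSD = P / BW
    = 39.379 / 37054.9
    = 0.00106272 W/Hz

0.00106272 W/Hz


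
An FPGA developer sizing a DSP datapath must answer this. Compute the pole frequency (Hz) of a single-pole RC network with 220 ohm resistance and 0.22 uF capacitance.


Cutoff frequency of a first-order RC filter:
fc = 1 / (2 * pi * R * C)
C = 0.22 uF = 2.2e-07 F
fc = 1 / (2 * pi * 220 * 2.2e-07)
   = 1 / 0.00030410616886749
   = 3288.32527 Hz

3288.32527 Hz


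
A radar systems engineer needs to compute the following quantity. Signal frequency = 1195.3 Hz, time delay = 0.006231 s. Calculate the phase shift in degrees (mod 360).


Phase shift from frequency and time delay:
phi = 360 * f * t_delay
    = 360 * 1195.3 * 0.006231
    = 2681.25 degrees
    mod 360 = 161.25 degrees

161.25 degrees


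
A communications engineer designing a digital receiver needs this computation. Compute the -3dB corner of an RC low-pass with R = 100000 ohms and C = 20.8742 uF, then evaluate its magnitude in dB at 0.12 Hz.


Step 1 — cutoff frequency:
fc = 1 / (2*pi*R*C)
C = 20.8742 uF = 2.08742e-05 F
fc = 1 / (2*pi*100000*2.08742e-05)
   = 0.0762448 Hz

Step 2 — magnitude at f = 0.12 Hz:
|H(f)| = 1 / sqrt(1 + (f/fc)^2)
f/fc = 0.12 / 0.0762448 = 1.573878
|H| = 1 / sqrt(1 + 2.477092) = 0.5362804
|H|_dB = 20*log10(0.5362804) = -5.41 dB

fc = 0.0762448 Hz; |H(0.12 Hz)| = -5.41 dB


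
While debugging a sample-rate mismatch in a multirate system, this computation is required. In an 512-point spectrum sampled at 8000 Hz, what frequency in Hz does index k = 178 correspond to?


Frequency of DFT bin k:
f_k = k * fs / N
    = 178 * 8000 / 512
    = 1424000 / 512
    = 2781.25 Hz

2781.25 Hz


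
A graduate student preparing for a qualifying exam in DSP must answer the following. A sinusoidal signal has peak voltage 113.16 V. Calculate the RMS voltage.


RMS voltage for a sinusoidal waveform:
V_rms = V_peak / sqrt(2)
      = 113.16 / 1.414214
      = 80.016 V

80.016 V


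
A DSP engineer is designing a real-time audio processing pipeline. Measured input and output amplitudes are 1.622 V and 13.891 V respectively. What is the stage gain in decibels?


Voltage gain in dB:
G = 20 * log10(Vout / Vin)
  = 20 * log10(13.891 / 1.622)
  = 20 * log10(8.564118)
  = 20 * 0.932683
  = 18.65 dB

18.65 dB


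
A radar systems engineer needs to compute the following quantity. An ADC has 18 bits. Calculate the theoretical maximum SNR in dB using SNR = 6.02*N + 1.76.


Theoretical SNR for a full-scale sinusoid:
SNR = 6.02 * N + 1.76
    = 6.02 * 18 + 1.76
    = 108.36 + 1.76
    = 110.12 dB

110.12 dB


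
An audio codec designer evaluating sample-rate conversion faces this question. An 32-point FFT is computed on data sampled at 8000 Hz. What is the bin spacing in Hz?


DFT frequency resolution:
df = fs / N
   = 8000 / 32
   = 250.0 Hz

250.0 Hz


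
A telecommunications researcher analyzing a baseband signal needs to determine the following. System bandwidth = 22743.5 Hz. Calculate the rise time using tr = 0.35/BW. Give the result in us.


Rise time from bandwidth relationship:
tr = 0.35 / BW
   = 0.35 / 22743.5
   = 1.538901225e-05 s
   = 15.389 us

15.389 us


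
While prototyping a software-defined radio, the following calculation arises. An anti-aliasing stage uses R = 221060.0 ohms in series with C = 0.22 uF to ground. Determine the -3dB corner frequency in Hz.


Cutoff frequency of a first-order RC filter:
fc = 1 / (2 * pi * R * C)
C = 0.22 uF = 2.2e-07 F
fc = 1 / (2 * pi * 221060.0 * 2.2e-07)
   = 1 / 0.30557140768113
   = 3.272557 Hz

3.272557 Hz


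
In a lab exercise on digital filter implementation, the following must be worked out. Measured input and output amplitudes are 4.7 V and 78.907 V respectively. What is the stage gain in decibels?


Voltage gain in dB:
G = 20 * log10(Vout / Vin)
  = 20 * log10(78.907 / 4.7)
  = 20 * log10(16.788723)
  = 20 * 1.225018
  = 24.5 dB

24.5 dB


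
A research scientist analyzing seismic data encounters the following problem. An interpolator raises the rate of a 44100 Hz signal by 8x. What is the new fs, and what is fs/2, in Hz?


Step 1 — output sample rate after interpolation by L:
fs_out = L * fs_in = 8 * 44100 = 352800 Hz

Step 2 — Nyquist frequency of the output stream:
f_Nyq = fs_out / 2 = 352800 / 2 = 176400.0 Hz

fs_out = 352800 Hz; f_Nyquist = 176400.0 Hz


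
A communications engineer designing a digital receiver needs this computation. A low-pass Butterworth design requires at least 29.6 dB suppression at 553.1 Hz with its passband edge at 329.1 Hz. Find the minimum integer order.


Butterworth filter order formula:
n = log10(10^(A/10) - 1) / (2 * log10(f_stop/f_pass))
10^(29.6/10) - 1 = 911.0108
f_stop/f_pass = 553.1 / 329.1 = 1.6806
n = 6.5628 -> ceil = 7

7


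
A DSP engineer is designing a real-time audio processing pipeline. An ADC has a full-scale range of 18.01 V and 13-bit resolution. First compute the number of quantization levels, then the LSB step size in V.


Step 1 — number of quantization levels:
L = 2^N = 2^13 = 8192

Step 2 — LSB step size:
delta = Vfs / L
      = 18.01 / 8192
      = 0.00219849 V

Levels = 8192; step size = 0.00219849 V


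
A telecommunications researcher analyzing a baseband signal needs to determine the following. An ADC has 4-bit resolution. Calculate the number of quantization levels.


Number of quantization levels = 2^N
= 2^4
= 16

16


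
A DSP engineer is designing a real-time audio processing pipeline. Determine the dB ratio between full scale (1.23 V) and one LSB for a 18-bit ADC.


Dynamic range from full-scale to LSB:
V_min = V_max / 2^bits = 1.23 / 2^18
DR = 20 * log10(V_max / V_min)
   = 20 * log10(2^18)
   = 20 * 18 * log10(2)
   = 108.37 dB

108.37 dB


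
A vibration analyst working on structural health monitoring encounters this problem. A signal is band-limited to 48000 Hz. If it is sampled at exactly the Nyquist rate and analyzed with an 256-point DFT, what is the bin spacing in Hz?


Step 1 — Nyquist sampling rate:
fs = 2 * fmax = 2 * 48000 = 96000 Hz

Step 2 — DFT bin spacing:
df = fs / N = 96000 / 256 = 375.0 Hz

375.0 Hz


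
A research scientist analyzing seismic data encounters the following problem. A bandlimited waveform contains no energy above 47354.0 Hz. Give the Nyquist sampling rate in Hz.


The Nyquist rate is twice the maximum frequency component.
fs_min = 2 * fmax
      = 2 * 47354.0
      = 94708.0 Hz

94708.0


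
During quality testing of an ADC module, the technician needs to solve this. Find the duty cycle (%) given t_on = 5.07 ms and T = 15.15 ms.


Duty cycle as a percentage:
DC = (t_on / T) * 100
   = (5.07 / 15.15) * 100
   = 0.334653 * 100
   = 33.47 %

33.47 %


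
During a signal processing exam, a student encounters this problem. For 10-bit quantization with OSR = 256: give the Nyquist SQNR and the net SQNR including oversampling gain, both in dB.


Step 1 — baseline SQNR at Nyquist:
SQNR_base = 6.02*N + 1.76
          = 6.02*10 + 1.76
          = 61.96 dB

Step 2 — oversampling processing gain:
G = 10*log10(OSR) = 10*log10(256) = 24.08 dB

Step 3 — total:
SQNR_total = 61.96 + 24.08 = 86.04 dB

Base SQNR = 61.96 dB; oversampled SQNR = 86.04 dB


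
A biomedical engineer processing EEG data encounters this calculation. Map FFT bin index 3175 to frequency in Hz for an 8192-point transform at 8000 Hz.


Frequency of DFT bin k:
f_k = k * fs / N
    = 3175 * 8000 / 8192
    = 25400000 / 8192
    = 3100.586 Hz

3100.586 Hz


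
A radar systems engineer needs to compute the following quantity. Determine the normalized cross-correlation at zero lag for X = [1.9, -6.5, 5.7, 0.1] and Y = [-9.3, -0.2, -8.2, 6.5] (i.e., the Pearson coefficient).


Pearson correlation coefficient (population):
r = cov(X,Y) / (std(X) * std(Y))
Mean X = 0.3, Mean Y = -2.8
Cov(X,Y) = -14.775
Std(X) = 4.41588, Std(Y) = 6.415996
r = -0.5215

-0.5215


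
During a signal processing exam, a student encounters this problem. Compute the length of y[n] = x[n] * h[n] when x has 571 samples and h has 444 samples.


Linear convolution output length:
L = N + M - 1
  = 571 + 444 - 1
  = 1014 samples

1014


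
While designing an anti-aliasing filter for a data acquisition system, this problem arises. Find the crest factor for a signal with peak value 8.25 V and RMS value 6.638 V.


Crest factor is the ratio of peak to RMS:
CF = V_peak / V_rms
   = 8.25 / 6.638
   = 1.2428

1.2428


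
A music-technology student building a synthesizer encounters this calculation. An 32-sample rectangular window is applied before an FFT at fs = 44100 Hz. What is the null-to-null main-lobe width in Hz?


Main lobe width for a rectangular window:
Width = 2 * fs / N
      = 2 * 44100 / 32
      = 88200 / 32
      = 2756.25 Hz

2756.25 Hz


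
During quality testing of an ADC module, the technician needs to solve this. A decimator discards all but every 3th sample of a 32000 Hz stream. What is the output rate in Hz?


Decimation reduces the sample rate:
fs_out = fs_in / M
       = 32000 / 3
       = 10666.6667 Hz

10666.6667 Hz


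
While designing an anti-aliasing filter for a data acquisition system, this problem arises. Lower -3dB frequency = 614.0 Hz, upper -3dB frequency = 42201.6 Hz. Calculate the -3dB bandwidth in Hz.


Bandwidth is the difference of -3dB frequencies:
BW = f_high - f_low
   = 42201.6 - 614.0
   = 41587.6 Hz

41587.6 Hz


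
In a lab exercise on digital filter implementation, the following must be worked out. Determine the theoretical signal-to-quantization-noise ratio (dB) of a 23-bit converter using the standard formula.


Theoretical SNR for a full-scale sinusoid:
SNR = 6.02 * N + 1.76
    = 6.02 * 23 + 1.76
    = 138.46 + 1.76
    = 140.22 dB

140.22 dB


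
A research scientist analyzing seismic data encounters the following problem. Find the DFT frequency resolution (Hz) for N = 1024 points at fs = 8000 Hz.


DFT frequency resolution:
df = fs / N
   = 8000 / 1024
   = 7.8125 Hz

7.8125 Hz


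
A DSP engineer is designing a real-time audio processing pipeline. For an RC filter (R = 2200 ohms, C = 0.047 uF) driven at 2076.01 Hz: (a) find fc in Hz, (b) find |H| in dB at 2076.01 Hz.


Step 1 — cutoff frequency:
fc = 1 / (2*pi*R*C)
C = 0.047 uF = 4.7e-08 F
fc = 1 / (2*pi*2200*4.7e-08)
   = 1539.216 Hz

Step 2 — magnitude at f = 2076.01 Hz:
|H(f)| = 1 / sqrt(1 + (f/fc)^2)
f/fc = 2076.01 / 1539.216 = 1.348745
|H| = 1 / sqrt(1 + 1.819113) = 0.595585
|H|_dB = 20*log10(0.595585) = -4.5 dB

fc = 1539.216 Hz; |H(2076.01 Hz)| = -4.5 dB


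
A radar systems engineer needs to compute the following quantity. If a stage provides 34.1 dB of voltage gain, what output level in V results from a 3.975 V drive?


Output voltage from dB gain:
V_out = V_in * 10^(gain_dB / 20)
      = 3.975 * 10^(34.1 / 20)
      = 3.975 * 50.699071
      = 201.5288 V

201.5288 V


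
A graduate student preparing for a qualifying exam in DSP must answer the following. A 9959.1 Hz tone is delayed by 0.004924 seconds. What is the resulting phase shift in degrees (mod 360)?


Phase shift from frequency and time delay:
phi = 360 * f * t_delay
    = 360 * 9959.1 * 0.004924
    = 17653.9 degrees
    mod 360 = 13.9 degrees

13.9 degrees


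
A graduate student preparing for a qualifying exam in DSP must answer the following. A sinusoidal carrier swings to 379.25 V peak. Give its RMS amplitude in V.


RMS voltage for a sinusoidal waveform:
V_rms = V_peak / sqrt(2)
      = 379.25 / 1.414214
      = 268.17 V

268.17 V


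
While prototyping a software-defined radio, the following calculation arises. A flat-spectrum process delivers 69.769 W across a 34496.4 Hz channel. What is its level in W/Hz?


Power spectral density:
PSD = P / BW
    = 69.769 / 34496.4
    = 0.0020225 W/Hz

0.0020225 W/Hz


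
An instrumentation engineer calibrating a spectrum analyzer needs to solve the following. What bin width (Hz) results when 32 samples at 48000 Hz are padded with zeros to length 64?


Frequency resolution after zero-padding:
N_padded = 32 * 2 = 64
df = fs / N_padded
   = 48000 / 64
   = 750.0 Hz

750.0 Hz


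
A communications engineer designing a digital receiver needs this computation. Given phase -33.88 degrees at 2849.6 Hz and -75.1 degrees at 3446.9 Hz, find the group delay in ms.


Group delay from phase difference:
tau = -d(phi)/d(omega)
d(phi) = -41.22 deg = -0.719425 rad
d(omega) = 2*pi*(3446.9 - 2849.6) = 3752.9466 rad/s
tau = -(-0.719425) / 3752.9466
    = 0.1917 ms

0.1917 ms


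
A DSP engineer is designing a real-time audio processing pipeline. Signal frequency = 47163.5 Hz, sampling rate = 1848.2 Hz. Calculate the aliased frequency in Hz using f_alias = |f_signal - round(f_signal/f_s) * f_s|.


Compute the nearest integer multiple of fs to the signal:
n = round(47163.5 / 1848.2) = 26
f_alias = |47163.5 - 26 * 1848.2|
        = |47163.5 - 48053.2|
        = 889.7 Hz

889.7


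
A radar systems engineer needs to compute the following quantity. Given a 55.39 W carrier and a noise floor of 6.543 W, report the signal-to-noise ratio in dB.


SNR in decibels:
SNR = 10 * log10(Ps / Pn)
    = 10 * log10(55.39 / 6.543)
    = 10 * log10(8.4655)
    = 10 * 0.9277
    = 9.28 dB

9.28 dB


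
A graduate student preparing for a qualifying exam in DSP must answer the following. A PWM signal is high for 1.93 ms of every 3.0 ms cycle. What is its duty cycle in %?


Duty cycle as a percentage:
DC = (t_on / T) * 100
   = (1.93 / 3.0) * 100
   = 0.643333 * 100
   = 64.33 %

64.33 %


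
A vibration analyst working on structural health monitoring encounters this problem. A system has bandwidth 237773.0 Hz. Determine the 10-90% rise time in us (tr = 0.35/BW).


Rise time from bandwidth relationship:
tr = 0.35 / BW
   = 0.35 / 237773.0
   = 1.471992194e-06 s
   = 1.472 us

1.472 us


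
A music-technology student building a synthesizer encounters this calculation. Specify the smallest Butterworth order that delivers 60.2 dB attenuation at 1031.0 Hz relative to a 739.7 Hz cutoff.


Butterworth filter order formula:
n = log10(10^(A/10) - 1) / (2 * log10(f_stop/f_pass))
10^(60.2/10) - 1 = 1047127.5481
f_stop/f_pass = 1031.0 / 739.7 = 1.3938
n = 20.8733 -> ceil = 21

21


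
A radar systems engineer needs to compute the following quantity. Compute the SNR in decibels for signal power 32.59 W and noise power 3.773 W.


SNR in decibels:
SNR = 10 * log10(Ps / Pn)
    = 10 * log10(32.59 / 3.773)
    = 10 * log10(8.6377)
    = 10 * 0.9364
    = 9.36 dB

9.36 dB


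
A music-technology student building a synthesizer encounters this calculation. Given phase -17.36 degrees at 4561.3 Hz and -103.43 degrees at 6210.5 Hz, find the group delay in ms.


Group delay from phase difference:
tau = -d(phi)/d(omega)
d(phi) = -86.07 deg = -1.502205 rad
d(omega) = 2*pi*(6210.5 - 4561.3) = 10362.2292 rad/s
tau = -(-1.502205) / 10362.2292
    = 0.145 ms

0.145 ms


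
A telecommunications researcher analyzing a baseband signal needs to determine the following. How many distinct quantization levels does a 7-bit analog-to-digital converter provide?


Number of quantization levels = 2^N
= 2^7
= 128

128


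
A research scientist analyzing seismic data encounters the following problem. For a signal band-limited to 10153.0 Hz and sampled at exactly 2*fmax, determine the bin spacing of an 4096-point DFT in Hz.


Step 1 — Nyquist sampling rate:
fs = 2 * fmax = 2 * 10153.0 = 20306.0 Hz

Step 2 — DFT bin spacing:
df = fs / N = 20306.0 / 4096 = 4.9575 Hz

4.9575 Hz


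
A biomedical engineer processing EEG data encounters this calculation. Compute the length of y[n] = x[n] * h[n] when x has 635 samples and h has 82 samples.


Linear convolution output length:
L = N + M - 1
  = 635 + 82 - 1
  = 716 samples

716


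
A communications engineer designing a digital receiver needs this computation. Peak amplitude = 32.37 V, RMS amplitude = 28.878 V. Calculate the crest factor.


Crest factor is the ratio of peak to RMS:
CF = V_peak / V_rms
   = 32.37 / 28.878
   = 1.1209

1.1209


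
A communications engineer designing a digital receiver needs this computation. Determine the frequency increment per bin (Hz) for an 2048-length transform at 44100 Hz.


DFT frequency resolution:
df = fs / N
   = 44100 / 2048
   = 21.5332 Hz

21.5332 Hz


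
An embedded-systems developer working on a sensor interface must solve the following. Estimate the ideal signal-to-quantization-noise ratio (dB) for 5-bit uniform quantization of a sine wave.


Theoretical SNR for a full-scale sinusoid:
SNR = 6.02 * N + 1.76
    = 6.02 * 5 + 1.76
    = 30.1 + 1.76
    = 31.86 dB

31.86 dB


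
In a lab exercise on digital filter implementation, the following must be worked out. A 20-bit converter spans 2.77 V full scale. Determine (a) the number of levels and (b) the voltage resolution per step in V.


Step 1 — number of quantization levels:
L = 2^N = 2^20 = 1048576

Step 2 — LSB step size:
delta = Vfs / L
      = 2.77 / 1048576
      = 2.64e-06 V

Levels = 1048576; step size = 2.64e-06 V


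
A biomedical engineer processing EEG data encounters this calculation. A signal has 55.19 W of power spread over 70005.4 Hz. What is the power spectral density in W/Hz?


Power spectral density:
PSD = P / BW
    = 55.19 / 70005.4
    = 0.00078837 W/Hz

0.00078837 W/Hz


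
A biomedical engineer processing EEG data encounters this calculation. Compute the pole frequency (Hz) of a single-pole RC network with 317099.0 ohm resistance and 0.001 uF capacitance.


Cutoff frequency of a first-order RC filter:
fc = 1 / (2 * pi * R * C)
C = 0.001 uF = 1e-09 F
fc = 1 / (2 * pi * 317099.0 * 1e-09)
   = 1 / 0.0019923917777213
   = 501.909319 Hz

501.909319 Hz


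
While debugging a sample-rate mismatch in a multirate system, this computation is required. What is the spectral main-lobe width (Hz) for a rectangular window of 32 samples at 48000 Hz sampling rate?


Main lobe width for a rectangular window:
Width = 2 * fs / N
      = 2 * 48000 / 32
      = 96000 / 32
      = 3000.0 Hz

3000.0 Hz
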